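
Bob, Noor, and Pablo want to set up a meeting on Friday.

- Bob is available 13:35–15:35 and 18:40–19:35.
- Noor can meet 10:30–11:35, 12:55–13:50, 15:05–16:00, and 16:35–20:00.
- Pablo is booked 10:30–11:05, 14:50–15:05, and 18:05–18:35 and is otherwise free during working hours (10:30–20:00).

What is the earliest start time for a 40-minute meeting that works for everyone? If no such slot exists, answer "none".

18:40

Pablo free within 10:30–20:00: 11:05–14:50, 15:05–18:05, 18:35–20:00.
Bob ∩ Noor: 13:35–13:50, 15:05–15:35, 18:40–19:35.
Bob ∩ Noor ∩ Pablo: 13:35–13:50, 15:05–15:35, 18:40–19:35.
Windows ≥ 40 min: 18:40–19:35.
Earliest such window starts at 18:40.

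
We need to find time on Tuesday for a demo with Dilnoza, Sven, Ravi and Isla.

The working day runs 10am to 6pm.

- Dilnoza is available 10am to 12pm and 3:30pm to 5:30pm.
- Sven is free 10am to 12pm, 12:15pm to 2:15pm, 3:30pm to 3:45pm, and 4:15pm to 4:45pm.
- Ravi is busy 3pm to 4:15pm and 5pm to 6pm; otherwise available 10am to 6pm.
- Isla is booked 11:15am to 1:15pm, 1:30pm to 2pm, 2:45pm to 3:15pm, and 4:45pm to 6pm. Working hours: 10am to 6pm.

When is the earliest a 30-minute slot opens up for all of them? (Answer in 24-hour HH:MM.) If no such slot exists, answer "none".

Ravi free within 10:00–18:00: 10:00–15:00, 16:15–17:00.
Isla free within 10:00–18:00: 10:00–11:15, 13:15–13:30, 14:00–14:45, 15:15–16:45.
Dilnoza ∩ Sven: 10:00–12:00, 15:30–15:45, 16:15–16:45.
Dilnoza ∩ Sven ∩ Ravi: 10:00–12:00, 16:15–16:45.
Dilnoza ∩ Sven ∩ Ravi ∩ Isla: 10:00–11:15, 16:15–16:45.
Windows ≥ 30 min: 10:00–11:15, 16:15–16:45.
Earliest such window starts at 10:00.

10:00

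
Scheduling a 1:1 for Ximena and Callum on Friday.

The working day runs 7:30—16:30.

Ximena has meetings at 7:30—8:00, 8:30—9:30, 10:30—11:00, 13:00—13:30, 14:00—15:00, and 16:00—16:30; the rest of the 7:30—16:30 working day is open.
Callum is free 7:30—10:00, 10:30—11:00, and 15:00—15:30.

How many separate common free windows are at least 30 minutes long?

Ximena free within 07:30–16:30: 08:00–08:30, 09:30–10:30, 11:00–13:00, 13:30–14:00, 15:00–16:00.
Ximena ∩ Callum: 08:00–08:30, 09:30–10:00, 15:00–15:30.
Windows ≥ 30 min: 08:00–08:30, 09:30–10:00, 15:00–15:30.
That's 3 windows.

3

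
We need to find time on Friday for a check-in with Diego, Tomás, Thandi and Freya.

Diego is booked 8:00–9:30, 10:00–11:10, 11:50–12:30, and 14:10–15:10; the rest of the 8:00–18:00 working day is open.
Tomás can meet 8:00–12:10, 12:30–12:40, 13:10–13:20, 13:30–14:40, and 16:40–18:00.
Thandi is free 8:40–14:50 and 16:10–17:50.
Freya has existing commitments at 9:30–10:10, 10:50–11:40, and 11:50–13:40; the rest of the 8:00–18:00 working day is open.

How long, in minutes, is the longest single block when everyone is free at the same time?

70 minutes

Diego free within 08:00–18:00: 09:30–10:00, 11:10–11:50, 12:30–14:10, 15:10–18:00.
Freya free within 08:00–18:00: 08:00–09:30, 10:10–10:50, 11:40–11:50, 13:40–18:00.
Diego ∩ Tomás: 09:30–10:00, 11:10–11:50, 12:30–12:40, 13:10–13:20, 13:30–14:10, 16:40–18:00.
Diego ∩ Tomás ∩ Thandi: 09:30–10:00, 11:10–11:50, 12:30–12:40, 13:10–13:20, 13:30–14:10, 16:40–17:50.
Diego ∩ Tomás ∩ Thandi ∩ Freya: 11:40–11:50, 13:40–14:10, 16:40–17:50.
Common window lengths: 10, 30, 70 min; longest is 70.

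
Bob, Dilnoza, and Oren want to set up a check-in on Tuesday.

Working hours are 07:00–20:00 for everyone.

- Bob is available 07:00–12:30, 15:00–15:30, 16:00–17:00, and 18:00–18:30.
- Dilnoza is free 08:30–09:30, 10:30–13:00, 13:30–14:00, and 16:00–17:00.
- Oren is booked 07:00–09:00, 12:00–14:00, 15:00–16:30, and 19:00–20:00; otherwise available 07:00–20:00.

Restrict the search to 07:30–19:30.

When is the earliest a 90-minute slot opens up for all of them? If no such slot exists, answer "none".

10:30

Oren free within 07:00–20:00: 09:00–12:00, 14:00–15:00, 16:30–19:00.
Bob ∩ Dilnoza: 08:30–09:30, 10:30–12:30, 16:00–17:00.
Bob ∩ Dilnoza ∩ Oren: 09:00–09:30, 10:30–12:00, 16:30–17:00.
Restricted to 07:30–19:30: 09:00–09:30, 10:30–12:00, 16:30–17:00.
Windows ≥ 90 min: 10:30–12:00.
Earliest such window starts at 10:30.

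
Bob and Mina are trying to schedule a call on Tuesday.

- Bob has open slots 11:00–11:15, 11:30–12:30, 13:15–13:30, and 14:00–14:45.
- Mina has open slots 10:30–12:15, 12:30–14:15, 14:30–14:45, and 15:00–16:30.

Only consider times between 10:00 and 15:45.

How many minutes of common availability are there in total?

105 minutes

Bob ∩ Mina: 11:00–11:15, 11:30–12:15, 13:15–13:30, 14:00–14:15, 14:30–14:45.
Restricted to 10:00–15:45: 11:00–11:15, 11:30–12:15, 13:15–13:30, 14:00–14:15, 14:30–14:45.
Total common minutes: 15 + 45 + 15 + 15 + 15 = 105.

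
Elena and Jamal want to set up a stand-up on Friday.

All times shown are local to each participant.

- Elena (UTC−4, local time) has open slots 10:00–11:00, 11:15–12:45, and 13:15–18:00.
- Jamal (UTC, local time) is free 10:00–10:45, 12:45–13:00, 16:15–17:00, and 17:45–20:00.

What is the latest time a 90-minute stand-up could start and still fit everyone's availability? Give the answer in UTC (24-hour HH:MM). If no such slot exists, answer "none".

18:30

Elena → UTC: 14:00–15:00, 15:15–16:45, 17:15–22:00.
Jamal → UTC: 10:00–10:45, 12:45–13:00, 16:15–17:00, 17:45–20:00.
Elena ∩ Jamal: 16:15–16:45, 17:45–20:00.
Windows ≥ 90 min: 17:45–20:00.
Latest start in the last window 17:45–20:00 is 20:00 − 90 min = 18:30.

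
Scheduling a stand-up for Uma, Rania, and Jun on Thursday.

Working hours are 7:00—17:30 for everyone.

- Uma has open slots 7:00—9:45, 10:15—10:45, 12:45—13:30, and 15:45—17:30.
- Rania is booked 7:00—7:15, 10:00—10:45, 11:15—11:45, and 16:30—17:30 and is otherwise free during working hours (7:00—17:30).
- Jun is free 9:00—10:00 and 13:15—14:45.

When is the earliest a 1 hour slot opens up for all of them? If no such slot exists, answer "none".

none

Rania free within 07:00–17:30: 07:15–10:00, 10:45–11:15, 11:45–16:30.
Uma ∩ Rania: 07:15–09:45, 12:45–13:30, 15:45–16:30.
Uma ∩ Rania ∩ Jun: 09:00–09:45, 13:15–13:30.
Windows ≥ 60 min: (none).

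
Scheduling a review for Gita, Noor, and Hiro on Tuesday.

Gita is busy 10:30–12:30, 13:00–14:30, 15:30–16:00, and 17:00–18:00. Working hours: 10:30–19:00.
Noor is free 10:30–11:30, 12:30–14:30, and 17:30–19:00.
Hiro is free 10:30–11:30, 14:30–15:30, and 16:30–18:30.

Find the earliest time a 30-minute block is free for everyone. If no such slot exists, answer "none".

Gita free within 10:30–19:00: 12:30–13:00, 14:30–15:30, 16:00–17:00, 18:00–19:00.
Gita ∩ Noor: 12:30–13:00, 18:00–19:00.
Gita ∩ Noor ∩ Hiro: 18:00–18:30.
Windows ≥ 30 min: 18:00–18:30.
Earliest such window starts at 18:00.

18:00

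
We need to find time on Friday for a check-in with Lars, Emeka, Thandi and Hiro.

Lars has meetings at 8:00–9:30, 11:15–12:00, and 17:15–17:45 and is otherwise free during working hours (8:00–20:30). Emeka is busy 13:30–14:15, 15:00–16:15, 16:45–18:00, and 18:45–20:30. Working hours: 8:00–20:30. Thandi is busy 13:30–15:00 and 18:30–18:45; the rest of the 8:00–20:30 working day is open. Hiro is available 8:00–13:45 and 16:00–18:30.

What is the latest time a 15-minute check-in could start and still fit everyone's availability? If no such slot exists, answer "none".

Lars free within 08:00–20:30: 09:30–11:15, 12:00–17:15, 17:45–20:30.
Emeka free within 08:00–20:30: 08:00–13:30, 14:15–15:00, 16:15–16:45, 18:00–18:45.
Thandi free within 08:00–20:30: 08:00–13:30, 15:00–18:30, 18:45–20:30.
Lars ∩ Emeka: 09:30–11:15, 12:00–13:30, 14:15–15:00, 16:15–16:45, 18:00–18:45.
Lars ∩ Emeka ∩ Thandi: 09:30–11:15, 12:00–13:30, 16:15–16:45, 18:00–18:30.
Lars ∩ Emeka ∩ Thandi ∩ Hiro: 09:30–11:15, 12:00–13:30, 16:15–16:45, 18:00–18:30.
Windows ≥ 15 min: 09:30–11:15, 12:00–13:30, 16:15–16:45, 18:00–18:30.
Latest start in the last window 18:00–18:30 is 18:30 − 15 min = 18:15.

18:15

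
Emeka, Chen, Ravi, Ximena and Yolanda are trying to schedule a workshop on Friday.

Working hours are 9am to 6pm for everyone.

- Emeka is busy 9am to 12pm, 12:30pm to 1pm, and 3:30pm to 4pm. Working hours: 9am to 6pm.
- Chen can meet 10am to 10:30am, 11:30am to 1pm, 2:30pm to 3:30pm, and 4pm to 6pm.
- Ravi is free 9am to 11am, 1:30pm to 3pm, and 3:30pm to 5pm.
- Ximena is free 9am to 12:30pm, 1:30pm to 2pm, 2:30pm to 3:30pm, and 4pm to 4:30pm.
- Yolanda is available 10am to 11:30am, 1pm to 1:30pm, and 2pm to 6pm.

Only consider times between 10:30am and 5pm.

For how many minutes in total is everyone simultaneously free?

Emeka free within 09:00–18:00: 12:00–12:30, 13:00–15:30, 16:00–18:00.
Emeka ∩ Chen: 12:00–12:30, 14:30–15:30, 16:00–18:00.
Emeka ∩ Chen ∩ Ravi: 14:30–15:00, 16:00–17:00.
Emeka ∩ Chen ∩ Ravi ∩ Ximena: 14:30–15:00, 16:00–16:30.
Emeka ∩ Chen ∩ Ravi ∩ Ximena ∩ Yolanda: 14:30–15:00, 16:00–16:30.
Restricted to 10:30–17:00: 14:30–15:00, 16:00–16:30.
Total common minutes: 30 + 30 = 60.

60 minutes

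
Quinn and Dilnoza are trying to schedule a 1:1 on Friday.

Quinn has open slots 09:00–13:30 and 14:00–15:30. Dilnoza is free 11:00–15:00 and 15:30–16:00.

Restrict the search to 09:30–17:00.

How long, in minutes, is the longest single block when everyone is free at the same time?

150 minutes

Quinn ∩ Dilnoza: 11:00–13:30, 14:00–15:00.
Restricted to 09:30–17:00: 11:00–13:30, 14:00–15:00.
Common window lengths: 150, 60 min; longest is 150.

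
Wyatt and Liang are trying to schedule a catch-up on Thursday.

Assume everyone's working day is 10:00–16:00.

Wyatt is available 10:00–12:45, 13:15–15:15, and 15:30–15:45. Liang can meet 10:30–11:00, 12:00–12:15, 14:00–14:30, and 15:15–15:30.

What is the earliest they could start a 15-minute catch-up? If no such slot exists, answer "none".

Wyatt ∩ Liang: 10:30–11:00, 12:00–12:15, 14:00–14:30.
Windows ≥ 15 min: 10:30–11:00, 12:00–12:15, 14:00–14:30.
Earliest such window starts at 10:30.

10:30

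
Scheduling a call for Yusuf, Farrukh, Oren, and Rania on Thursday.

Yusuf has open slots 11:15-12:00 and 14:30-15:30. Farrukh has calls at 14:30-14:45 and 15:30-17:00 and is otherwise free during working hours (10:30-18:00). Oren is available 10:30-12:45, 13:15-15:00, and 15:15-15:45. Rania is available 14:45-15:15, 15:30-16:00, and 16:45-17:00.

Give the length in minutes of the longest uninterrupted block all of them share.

15 minutes

Farrukh free within 10:30–18:00: 10:30–14:30, 14:45–15:30, 17:00–18:00.
Yusuf ∩ Farrukh: 11:15–12:00, 14:45–15:30.
Yusuf ∩ Farrukh ∩ Oren: 11:15–12:00, 14:45–15:00, 15:15–15:30.
Yusuf ∩ Farrukh ∩ Oren ∩ Rania: 14:45–15:00.
Single common window of 15 minutes.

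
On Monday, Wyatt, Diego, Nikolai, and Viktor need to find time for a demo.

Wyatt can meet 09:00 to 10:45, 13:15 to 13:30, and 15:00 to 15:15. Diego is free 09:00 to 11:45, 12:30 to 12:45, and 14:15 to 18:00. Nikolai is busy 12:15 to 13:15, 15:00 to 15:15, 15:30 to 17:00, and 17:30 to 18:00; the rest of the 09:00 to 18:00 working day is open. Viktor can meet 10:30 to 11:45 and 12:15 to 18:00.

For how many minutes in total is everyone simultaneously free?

Nikolai free within 09:00–18:00: 09:00–12:15, 13:15–15:00, 15:15–15:30, 17:00–17:30.
Wyatt ∩ Diego: 09:00–10:45, 15:00–15:15.
Wyatt ∩ Diego ∩ Nikolai: 09:00–10:45.
Wyatt ∩ Diego ∩ Nikolai ∩ Viktor: 10:30–10:45.
Total common minutes: 15.

15 minutes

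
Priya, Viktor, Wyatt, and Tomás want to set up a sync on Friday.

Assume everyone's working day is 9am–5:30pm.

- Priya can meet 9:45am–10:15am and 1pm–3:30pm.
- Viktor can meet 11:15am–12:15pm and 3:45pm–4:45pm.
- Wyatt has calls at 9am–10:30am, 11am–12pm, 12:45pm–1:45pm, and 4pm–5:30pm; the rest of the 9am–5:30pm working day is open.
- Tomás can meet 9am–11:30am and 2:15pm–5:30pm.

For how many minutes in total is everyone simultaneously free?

Wyatt free within 09:00–17:30: 10:30–11:00, 12:00–12:45, 13:45–16:00.
Priya ∩ Viktor: (none).
Priya ∩ Viktor ∩ Wyatt: (none).
Priya ∩ Viktor ∩ Wyatt ∩ Tomás: (none).
Total common minutes: 0.

0 minutes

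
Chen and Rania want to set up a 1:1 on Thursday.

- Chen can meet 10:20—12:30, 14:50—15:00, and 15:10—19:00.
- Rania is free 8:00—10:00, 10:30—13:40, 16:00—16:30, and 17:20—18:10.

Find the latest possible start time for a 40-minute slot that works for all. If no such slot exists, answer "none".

17:30

Chen ∩ Rania: 10:30–12:30, 16:00–16:30, 17:20–18:10.
Windows ≥ 40 min: 10:30–12:30, 17:20–18:10.
Latest start in the last window 17:20–18:10 is 18:10 − 40 min = 17:30.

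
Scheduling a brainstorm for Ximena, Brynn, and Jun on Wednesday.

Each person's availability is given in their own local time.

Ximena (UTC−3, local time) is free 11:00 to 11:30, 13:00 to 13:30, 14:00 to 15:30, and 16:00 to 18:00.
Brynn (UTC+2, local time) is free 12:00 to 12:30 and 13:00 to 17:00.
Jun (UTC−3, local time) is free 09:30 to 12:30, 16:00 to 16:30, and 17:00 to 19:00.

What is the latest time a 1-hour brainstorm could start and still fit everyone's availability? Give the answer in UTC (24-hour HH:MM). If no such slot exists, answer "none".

none

Ximena → UTC: 14:00–14:30, 16:00–16:30, 17:00–18:30, 19:00–21:00.
Brynn → UTC: 10:00–10:30, 11:00–15:00.
Jun → UTC: 12:30–15:30, 19:00–19:30, 20:00–22:00.
Ximena ∩ Brynn: 14:00–14:30.
Ximena ∩ Brynn ∩ Jun: 14:00–14:30.
Windows ≥ 60 min: (none).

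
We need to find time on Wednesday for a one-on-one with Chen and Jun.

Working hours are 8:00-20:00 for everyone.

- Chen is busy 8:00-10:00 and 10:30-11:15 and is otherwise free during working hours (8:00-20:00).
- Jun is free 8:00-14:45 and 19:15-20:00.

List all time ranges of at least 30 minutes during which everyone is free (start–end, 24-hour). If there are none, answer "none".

Chen free within 08:00–20:00: 10:00–10:30, 11:15–20:00.
Chen ∩ Jun: 10:00–10:30, 11:15–14:45, 19:15–20:00.
Windows ≥ 30 min: 10:00–10:30, 11:15–14:45, 19:15–20:00.

10:00–10:30, 11:15–14:45, 19:15–20:00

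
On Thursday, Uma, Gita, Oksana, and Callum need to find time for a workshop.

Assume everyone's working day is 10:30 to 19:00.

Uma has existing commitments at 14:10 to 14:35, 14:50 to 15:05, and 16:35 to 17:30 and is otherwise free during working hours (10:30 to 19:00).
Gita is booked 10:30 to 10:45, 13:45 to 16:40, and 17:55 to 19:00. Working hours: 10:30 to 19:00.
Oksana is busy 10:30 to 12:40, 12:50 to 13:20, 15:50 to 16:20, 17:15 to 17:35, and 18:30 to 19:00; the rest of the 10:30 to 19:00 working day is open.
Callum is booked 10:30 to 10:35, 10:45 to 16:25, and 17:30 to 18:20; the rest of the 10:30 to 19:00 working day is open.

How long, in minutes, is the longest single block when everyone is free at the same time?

Uma free within 10:30–19:00: 10:30–14:10, 14:35–14:50, 15:05–16:35, 17:30–19:00.
Gita free within 10:30–19:00: 10:45–13:45, 16:40–17:55.
Oksana free within 10:30–19:00: 12:40–12:50, 13:20–15:50, 16:20–17:15, 17:35–18:30.
Callum free within 10:30–19:00: 10:35–10:45, 16:25–17:30, 18:20–19:00.
Uma ∩ Gita: 10:45–13:45, 17:30–17:55.
Uma ∩ Gita ∩ Oksana: 12:40–12:50, 13:20–13:45, 17:35–17:55.
Uma ∩ Gita ∩ Oksana ∩ Callum: (none).
No common window.

0 minutes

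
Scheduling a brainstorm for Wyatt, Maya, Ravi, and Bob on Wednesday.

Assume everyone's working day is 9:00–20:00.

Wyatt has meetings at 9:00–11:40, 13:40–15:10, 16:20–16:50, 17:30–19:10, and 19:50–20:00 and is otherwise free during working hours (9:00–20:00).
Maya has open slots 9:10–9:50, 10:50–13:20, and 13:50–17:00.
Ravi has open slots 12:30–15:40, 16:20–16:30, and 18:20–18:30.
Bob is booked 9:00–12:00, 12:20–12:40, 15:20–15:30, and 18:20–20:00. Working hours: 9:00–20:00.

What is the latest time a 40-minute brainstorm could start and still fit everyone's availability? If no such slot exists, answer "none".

Wyatt free within 09:00–20:00: 11:40–13:40, 15:10–16:20, 16:50–17:30, 19:10–19:50.
Bob free within 09:00–20:00: 12:00–12:20, 12:40–15:20, 15:30–18:20.
Wyatt ∩ Maya: 11:40–13:20, 15:10–16:20, 16:50–17:00.
Wyatt ∩ Maya ∩ Ravi: 12:30–13:20, 15:10–15:40.
Wyatt ∩ Maya ∩ Ravi ∩ Bob: 12:40–13:20, 15:10–15:20, 15:30–15:40.
Windows ≥ 40 min: 12:40–13:20.
Latest start in the last window 12:40–13:20 is 13:20 − 40 min = 12:40.

12:40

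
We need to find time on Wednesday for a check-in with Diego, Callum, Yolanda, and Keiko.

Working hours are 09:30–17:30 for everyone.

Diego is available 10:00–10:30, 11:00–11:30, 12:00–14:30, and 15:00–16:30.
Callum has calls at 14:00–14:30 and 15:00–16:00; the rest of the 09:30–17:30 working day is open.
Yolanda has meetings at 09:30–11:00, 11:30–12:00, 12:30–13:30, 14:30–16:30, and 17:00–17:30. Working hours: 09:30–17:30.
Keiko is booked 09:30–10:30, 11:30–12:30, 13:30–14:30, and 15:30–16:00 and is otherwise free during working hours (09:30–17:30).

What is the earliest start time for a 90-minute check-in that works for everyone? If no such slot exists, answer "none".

none

Callum free within 09:30–17:30: 09:30–14:00, 14:30–15:00, 16:00–17:30.
Yolanda free within 09:30–17:30: 11:00–11:30, 12:00–12:30, 13:30–14:30, 16:30–17:00.
Keiko free within 09:30–17:30: 10:30–11:30, 12:30–13:30, 14:30–15:30, 16:00–17:30.
Diego ∩ Callum: 10:00–10:30, 11:00–11:30, 12:00–14:00, 16:00–16:30.
Diego ∩ Callum ∩ Yolanda: 11:00–11:30, 12:00–12:30, 13:30–14:00.
Diego ∩ Callum ∩ Yolanda ∩ Keiko: 11:00–11:30.
Windows ≥ 90 min: (none).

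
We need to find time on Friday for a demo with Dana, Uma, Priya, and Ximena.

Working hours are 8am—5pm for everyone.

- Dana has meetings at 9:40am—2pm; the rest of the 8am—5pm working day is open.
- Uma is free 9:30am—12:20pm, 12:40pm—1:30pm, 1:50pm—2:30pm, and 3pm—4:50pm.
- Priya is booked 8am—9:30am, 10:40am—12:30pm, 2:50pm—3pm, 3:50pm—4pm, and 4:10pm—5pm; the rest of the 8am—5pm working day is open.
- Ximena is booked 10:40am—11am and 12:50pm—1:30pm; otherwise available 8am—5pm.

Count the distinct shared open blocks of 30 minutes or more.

2

Dana free within 08:00–17:00: 08:00–09:40, 14:00–17:00.
Priya free within 08:00–17:00: 09:30–10:40, 12:30–14:50, 15:00–15:50, 16:00–16:10.
Ximena free within 08:00–17:00: 08:00–10:40, 11:00–12:50, 13:30–17:00.
Dana ∩ Uma: 09:30–09:40, 14:00–14:30, 15:00–16:50.
Dana ∩ Uma ∩ Priya: 09:30–09:40, 14:00–14:30, 15:00–15:50, 16:00–16:10.
Dana ∩ Uma ∩ Priya ∩ Ximena: 09:30–09:40, 14:00–14:30, 15:00–15:50, 16:00–16:10.
Windows ≥ 30 min: 14:00–14:30, 15:00–15:50.
That's 2 windows.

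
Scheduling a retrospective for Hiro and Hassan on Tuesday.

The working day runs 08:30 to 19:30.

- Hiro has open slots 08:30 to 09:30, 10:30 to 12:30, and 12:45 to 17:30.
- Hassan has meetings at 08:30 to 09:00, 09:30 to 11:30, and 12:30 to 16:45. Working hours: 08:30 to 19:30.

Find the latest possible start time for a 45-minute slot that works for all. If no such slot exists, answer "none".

Hassan free within 08:30–19:30: 09:00–09:30, 11:30–12:30, 16:45–19:30.
Hiro ∩ Hassan: 09:00–09:30, 11:30–12:30, 16:45–17:30.
Windows ≥ 45 min: 11:30–12:30, 16:45–17:30.
Latest start in the last window 16:45–17:30 is 17:30 − 45 min = 16:45.

16:45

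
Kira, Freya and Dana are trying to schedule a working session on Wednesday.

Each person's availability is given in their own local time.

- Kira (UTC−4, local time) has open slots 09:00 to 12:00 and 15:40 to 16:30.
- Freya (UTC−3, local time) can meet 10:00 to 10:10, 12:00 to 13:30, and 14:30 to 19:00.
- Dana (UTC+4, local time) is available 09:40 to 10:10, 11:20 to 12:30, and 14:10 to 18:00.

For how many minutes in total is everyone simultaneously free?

Kira → UTC: 13:00–16:00, 19:40–20:30.
Freya → UTC: 13:00–13:10, 15:00–16:30, 17:30–22:00.
Dana → UTC: 05:40–06:10, 07:20–08:30, 10:10–14:00.
Kira ∩ Freya: 13:00–13:10, 15:00–16:00, 19:40–20:30.
Kira ∩ Freya ∩ Dana: 13:00–13:10.
Total common minutes: 10.

10 minutes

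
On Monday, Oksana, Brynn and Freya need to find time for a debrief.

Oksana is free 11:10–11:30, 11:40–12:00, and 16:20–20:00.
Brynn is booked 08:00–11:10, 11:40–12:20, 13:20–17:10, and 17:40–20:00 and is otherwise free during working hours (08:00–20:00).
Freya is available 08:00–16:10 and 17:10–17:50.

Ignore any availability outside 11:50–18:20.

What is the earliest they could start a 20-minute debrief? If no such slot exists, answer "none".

17:10

Brynn free within 08:00–20:00: 11:10–11:40, 12:20–13:20, 17:10–17:40.
Oksana ∩ Brynn: 11:10–11:30, 17:10–17:40.
Oksana ∩ Brynn ∩ Freya: 11:10–11:30, 17:10–17:40.
Restricted to 11:50–18:20: 17:10–17:40.
Windows ≥ 20 min: 17:10–17:40.
Earliest such window starts at 17:10.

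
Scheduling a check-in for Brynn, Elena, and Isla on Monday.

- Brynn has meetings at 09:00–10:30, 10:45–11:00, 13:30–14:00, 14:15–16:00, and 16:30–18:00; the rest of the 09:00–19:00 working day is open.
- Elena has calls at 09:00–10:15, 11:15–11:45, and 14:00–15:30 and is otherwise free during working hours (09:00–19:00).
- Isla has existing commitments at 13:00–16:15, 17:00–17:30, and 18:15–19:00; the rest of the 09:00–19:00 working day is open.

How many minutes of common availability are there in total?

135 minutes

Brynn free within 09:00–19:00: 10:30–10:45, 11:00–13:30, 14:00–14:15, 16:00–16:30, 18:00–19:00.
Elena free within 09:00–19:00: 10:15–11:15, 11:45–14:00, 15:30–19:00.
Isla free within 09:00–19:00: 09:00–13:00, 16:15–17:00, 17:30–18:15.
Brynn ∩ Elena: 10:30–10:45, 11:00–11:15, 11:45–13:30, 16:00–16:30, 18:00–19:00.
Brynn ∩ Elena ∩ Isla: 10:30–10:45, 11:00–11:15, 11:45–13:00, 16:15–16:30, 18:00–18:15.
Total common minutes: 15 + 15 + 75 + 15 + 15 = 135.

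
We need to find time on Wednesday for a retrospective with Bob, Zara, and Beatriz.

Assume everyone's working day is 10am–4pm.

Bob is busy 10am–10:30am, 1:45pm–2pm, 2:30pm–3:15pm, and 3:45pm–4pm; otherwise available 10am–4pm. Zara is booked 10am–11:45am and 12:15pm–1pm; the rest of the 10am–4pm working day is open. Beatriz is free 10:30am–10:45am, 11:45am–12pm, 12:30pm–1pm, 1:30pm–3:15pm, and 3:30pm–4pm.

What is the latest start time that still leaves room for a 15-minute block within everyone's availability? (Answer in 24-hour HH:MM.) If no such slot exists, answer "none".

15:30

Bob free within 10:00–16:00: 10:30–13:45, 14:00–14:30, 15:15–15:45.
Zara free within 10:00–16:00: 11:45–12:15, 13:00–16:00.
Bob ∩ Zara: 11:45–12:15, 13:00–13:45, 14:00–14:30, 15:15–15:45.
Bob ∩ Zara ∩ Beatriz: 11:45–12:00, 13:30–13:45, 14:00–14:30, 15:30–15:45.
Windows ≥ 15 min: 11:45–12:00, 13:30–13:45, 14:00–14:30, 15:30–15:45.
Latest start in the last window 15:30–15:45 is 15:45 − 15 min = 15:30.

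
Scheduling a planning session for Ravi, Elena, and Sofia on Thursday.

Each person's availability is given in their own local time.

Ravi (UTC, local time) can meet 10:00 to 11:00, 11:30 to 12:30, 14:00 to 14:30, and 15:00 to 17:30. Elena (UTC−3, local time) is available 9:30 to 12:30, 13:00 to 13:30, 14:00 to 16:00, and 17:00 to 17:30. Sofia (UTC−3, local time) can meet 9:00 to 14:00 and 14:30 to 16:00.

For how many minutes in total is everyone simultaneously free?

Ravi → UTC: 10:00–11:00, 11:30–12:30, 14:00–14:30, 15:00–17:30.
Elena → UTC: 12:30–15:30, 16:00–16:30, 17:00–19:00, 20:00–20:30.
Sofia → UTC: 12:00–17:00, 17:30–19:00.
Ravi ∩ Elena: 14:00–14:30, 15:00–15:30, 16:00–16:30, 17:00–17:30.
Ravi ∩ Elena ∩ Sofia: 14:00–14:30, 15:00–15:30, 16:00–16:30.
Total common minutes: 30 + 30 + 30 = 90.

90 minutes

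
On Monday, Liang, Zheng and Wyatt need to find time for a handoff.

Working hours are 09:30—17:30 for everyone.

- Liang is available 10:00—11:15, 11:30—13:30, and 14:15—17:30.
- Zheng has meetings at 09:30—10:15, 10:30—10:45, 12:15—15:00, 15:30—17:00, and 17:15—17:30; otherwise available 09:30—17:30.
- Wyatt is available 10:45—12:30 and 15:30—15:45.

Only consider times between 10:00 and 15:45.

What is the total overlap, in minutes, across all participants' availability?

Zheng free within 09:30–17:30: 10:15–10:30, 10:45–12:15, 15:00–15:30, 17:00–17:15.
Liang ∩ Zheng: 10:15–10:30, 10:45–11:15, 11:30–12:15, 15:00–15:30, 17:00–17:15.
Liang ∩ Zheng ∩ Wyatt: 10:45–11:15, 11:30–12:15.
Restricted to 10:00–15:45: 10:45–11:15, 11:30–12:15.
Total common minutes: 30 + 45 = 75.

75 minutes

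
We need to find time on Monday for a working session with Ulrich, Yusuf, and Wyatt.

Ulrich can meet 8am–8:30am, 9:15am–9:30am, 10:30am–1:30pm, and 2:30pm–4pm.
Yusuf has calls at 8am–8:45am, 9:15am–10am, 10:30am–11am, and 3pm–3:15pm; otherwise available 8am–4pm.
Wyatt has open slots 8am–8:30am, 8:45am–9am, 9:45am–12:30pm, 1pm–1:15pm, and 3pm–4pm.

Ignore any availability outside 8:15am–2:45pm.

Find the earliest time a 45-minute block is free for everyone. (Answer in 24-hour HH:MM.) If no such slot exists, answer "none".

11:00

Yusuf free within 08:00–16:00: 08:45–09:15, 10:00–10:30, 11:00–15:00, 15:15–16:00.
Ulrich ∩ Yusuf: 11:00–13:30, 14:30–15:00, 15:15–16:00.
Ulrich ∩ Yusuf ∩ Wyatt: 11:00–12:30, 13:00–13:15, 15:15–16:00.
Restricted to 08:15–14:45: 11:00–12:30, 13:00–13:15.
Windows ≥ 45 min: 11:00–12:30.
Earliest such window starts at 11:00.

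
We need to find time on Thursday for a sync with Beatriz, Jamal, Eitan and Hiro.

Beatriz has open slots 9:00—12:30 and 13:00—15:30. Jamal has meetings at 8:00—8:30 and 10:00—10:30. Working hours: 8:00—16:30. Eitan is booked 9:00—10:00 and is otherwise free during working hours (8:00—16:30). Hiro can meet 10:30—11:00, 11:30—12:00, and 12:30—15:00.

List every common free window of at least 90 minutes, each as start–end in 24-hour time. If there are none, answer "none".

Jamal free within 08:00–16:30: 08:30–10:00, 10:30–16:30.
Eitan free within 08:00–16:30: 08:00–09:00, 10:00–16:30.
Beatriz ∩ Jamal: 09:00–10:00, 10:30–12:30, 13:00–15:30.
Beatriz ∩ Jamal ∩ Eitan: 10:30–12:30, 13:00–15:30.
Beatriz ∩ Jamal ∩ Eitan ∩ Hiro: 10:30–11:00, 11:30–12:00, 13:00–15:00.
Windows ≥ 90 min: 13:00–15:00.

13:00–15:00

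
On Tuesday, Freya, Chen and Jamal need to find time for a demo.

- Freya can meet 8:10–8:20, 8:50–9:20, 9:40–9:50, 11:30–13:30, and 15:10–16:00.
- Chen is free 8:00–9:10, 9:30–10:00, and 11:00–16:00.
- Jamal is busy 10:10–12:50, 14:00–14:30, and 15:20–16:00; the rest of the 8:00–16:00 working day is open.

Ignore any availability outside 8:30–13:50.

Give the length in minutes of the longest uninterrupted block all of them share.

Jamal free within 08:00–16:00: 08:00–10:10, 12:50–14:00, 14:30–15:20.
Freya ∩ Chen: 08:10–08:20, 08:50–09:10, 09:40–09:50, 11:30–13:30, 15:10–16:00.
Freya ∩ Chen ∩ Jamal: 08:10–08:20, 08:50–09:10, 09:40–09:50, 12:50–13:30, 15:10–15:20.
Restricted to 08:30–13:50: 08:50–09:10, 09:40–09:50, 12:50–13:30.
Common window lengths: 20, 10, 40 min; longest is 40.

40 minutes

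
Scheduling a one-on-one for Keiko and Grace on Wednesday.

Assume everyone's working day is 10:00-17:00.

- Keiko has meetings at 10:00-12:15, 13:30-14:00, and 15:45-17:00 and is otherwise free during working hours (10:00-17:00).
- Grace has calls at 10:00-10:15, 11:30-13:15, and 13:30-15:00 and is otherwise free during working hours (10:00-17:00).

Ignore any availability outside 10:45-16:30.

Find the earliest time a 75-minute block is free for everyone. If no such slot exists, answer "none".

Keiko free within 10:00–17:00: 12:15–13:30, 14:00–15:45.
Grace free within 10:00–17:00: 10:15–11:30, 13:15–13:30, 15:00–17:00.
Keiko ∩ Grace: 13:15–13:30, 15:00–15:45.
Restricted to 10:45–16:30: 13:15–13:30, 15:00–15:45.
Windows ≥ 75 min: (none).

none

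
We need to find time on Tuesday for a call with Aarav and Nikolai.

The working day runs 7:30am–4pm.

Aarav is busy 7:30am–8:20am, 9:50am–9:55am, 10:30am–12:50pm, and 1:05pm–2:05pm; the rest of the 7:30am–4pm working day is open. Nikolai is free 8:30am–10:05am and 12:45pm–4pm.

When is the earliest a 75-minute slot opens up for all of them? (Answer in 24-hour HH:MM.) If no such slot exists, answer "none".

08:30

Aarav free within 07:30–16:00: 08:20–09:50, 09:55–10:30, 12:50–13:05, 14:05–16:00.
Aarav ∩ Nikolai: 08:30–09:50, 09:55–10:05, 12:50–13:05, 14:05–16:00.
Windows ≥ 75 min: 08:30–09:50, 14:05–16:00.
Earliest such window starts at 08:30.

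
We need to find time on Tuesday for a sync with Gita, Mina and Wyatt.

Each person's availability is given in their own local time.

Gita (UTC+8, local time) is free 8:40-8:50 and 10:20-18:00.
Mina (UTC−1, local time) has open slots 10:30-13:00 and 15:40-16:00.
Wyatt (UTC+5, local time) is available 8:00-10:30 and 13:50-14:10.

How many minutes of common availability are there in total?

Gita → UTC: 00:40–00:50, 02:20–10:00.
Mina → UTC: 11:30–14:00, 16:40–17:00.
Wyatt → UTC: 03:00–05:30, 08:50–09:10.
Gita ∩ Mina: (none).
Gita ∩ Mina ∩ Wyatt: (none).
Total common minutes: 0.

0 minutes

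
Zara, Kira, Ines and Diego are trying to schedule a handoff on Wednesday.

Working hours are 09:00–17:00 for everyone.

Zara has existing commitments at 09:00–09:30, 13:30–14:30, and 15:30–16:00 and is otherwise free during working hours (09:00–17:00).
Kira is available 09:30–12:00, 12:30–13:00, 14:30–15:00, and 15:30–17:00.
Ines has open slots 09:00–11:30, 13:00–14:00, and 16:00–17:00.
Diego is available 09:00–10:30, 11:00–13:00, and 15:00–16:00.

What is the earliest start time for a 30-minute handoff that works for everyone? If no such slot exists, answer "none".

09:30

Zara free within 09:00–17:00: 09:30–13:30, 14:30–15:30, 16:00–17:00.
Zara ∩ Kira: 09:30–12:00, 12:30–13:00, 14:30–15:00, 16:00–17:00.
Zara ∩ Kira ∩ Ines: 09:30–11:30, 16:00–17:00.
Zara ∩ Kira ∩ Ines ∩ Diego: 09:30–10:30, 11:00–11:30.
Windows ≥ 30 min: 09:30–10:30, 11:00–11:30.
Earliest such window starts at 09:30.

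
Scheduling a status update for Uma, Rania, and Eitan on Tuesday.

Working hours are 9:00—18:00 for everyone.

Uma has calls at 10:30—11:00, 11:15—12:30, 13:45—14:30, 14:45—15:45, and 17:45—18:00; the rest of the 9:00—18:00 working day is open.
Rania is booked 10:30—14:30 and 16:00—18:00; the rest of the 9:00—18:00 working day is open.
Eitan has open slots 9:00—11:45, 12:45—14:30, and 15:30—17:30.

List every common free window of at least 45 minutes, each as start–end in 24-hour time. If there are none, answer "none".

Uma free within 09:00–18:00: 09:00–10:30, 11:00–11:15, 12:30–13:45, 14:30–14:45, 15:45–17:45.
Rania free within 09:00–18:00: 09:00–10:30, 14:30–16:00.
Uma ∩ Rania: 09:00–10:30, 14:30–14:45, 15:45–16:00.
Uma ∩ Rania ∩ Eitan: 09:00–10:30, 15:45–16:00.
Windows ≥ 45 min: 09:00–10:30.

09:00–10:30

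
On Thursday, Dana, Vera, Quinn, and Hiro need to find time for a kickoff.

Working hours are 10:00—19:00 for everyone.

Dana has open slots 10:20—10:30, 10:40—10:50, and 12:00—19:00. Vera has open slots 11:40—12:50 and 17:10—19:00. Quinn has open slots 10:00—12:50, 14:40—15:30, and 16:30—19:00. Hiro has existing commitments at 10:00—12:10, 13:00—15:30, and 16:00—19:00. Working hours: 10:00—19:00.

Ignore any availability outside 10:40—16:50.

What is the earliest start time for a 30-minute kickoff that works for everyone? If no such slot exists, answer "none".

12:10

Hiro free within 10:00–19:00: 12:10–13:00, 15:30–16:00.
Dana ∩ Vera: 12:00–12:50, 17:10–19:00.
Dana ∩ Vera ∩ Quinn: 12:00–12:50, 17:10–19:00.
Dana ∩ Vera ∩ Quinn ∩ Hiro: 12:10–12:50.
Restricted to 10:40–16:50: 12:10–12:50.
Windows ≥ 30 min: 12:10–12:50.
Earliest such window starts at 12:10.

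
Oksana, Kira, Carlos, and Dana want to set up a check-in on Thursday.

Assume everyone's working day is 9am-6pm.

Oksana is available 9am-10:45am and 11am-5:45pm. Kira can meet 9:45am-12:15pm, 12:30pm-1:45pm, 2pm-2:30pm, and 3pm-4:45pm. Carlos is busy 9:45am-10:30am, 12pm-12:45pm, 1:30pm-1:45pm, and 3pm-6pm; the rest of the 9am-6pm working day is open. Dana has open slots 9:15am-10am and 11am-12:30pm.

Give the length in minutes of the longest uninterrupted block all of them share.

60 minutes

Carlos free within 09:00–18:00: 09:00–09:45, 10:30–12:00, 12:45–13:30, 13:45–15:00.
Oksana ∩ Kira: 09:45–10:45, 11:00–12:15, 12:30–13:45, 14:00–14:30, 15:00–16:45.
Oksana ∩ Kira ∩ Carlos: 10:30–10:45, 11:00–12:00, 12:45–13:30, 14:00–14:30.
Oksana ∩ Kira ∩ Carlos ∩ Dana: 11:00–12:00.
Single common window of 60 minutes.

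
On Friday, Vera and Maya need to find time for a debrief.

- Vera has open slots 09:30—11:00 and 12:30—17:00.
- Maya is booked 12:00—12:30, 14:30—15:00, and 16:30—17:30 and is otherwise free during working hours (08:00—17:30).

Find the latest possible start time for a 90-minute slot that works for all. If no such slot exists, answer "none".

15:00

Maya free within 08:00–17:30: 08:00–12:00, 12:30–14:30, 15:00–16:30.
Vera ∩ Maya: 09:30–11:00, 12:30–14:30, 15:00–16:30.
Windows ≥ 90 min: 09:30–11:00, 12:30–14:30, 15:00–16:30.
Latest start in the last window 15:00–16:30 is 16:30 − 90 min = 15:00.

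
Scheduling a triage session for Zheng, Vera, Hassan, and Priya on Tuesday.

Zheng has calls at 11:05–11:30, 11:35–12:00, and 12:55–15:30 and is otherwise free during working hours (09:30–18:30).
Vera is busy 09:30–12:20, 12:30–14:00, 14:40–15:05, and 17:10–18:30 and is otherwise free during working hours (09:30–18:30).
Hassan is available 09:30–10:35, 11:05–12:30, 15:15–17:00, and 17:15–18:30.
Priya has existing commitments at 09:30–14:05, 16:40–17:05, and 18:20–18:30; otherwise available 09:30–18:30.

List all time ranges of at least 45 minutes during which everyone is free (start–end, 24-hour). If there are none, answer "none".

Zheng free within 09:30–18:30: 09:30–11:05, 11:30–11:35, 12:00–12:55, 15:30–18:30.
Vera free within 09:30–18:30: 12:20–12:30, 14:00–14:40, 15:05–17:10.
Priya free within 09:30–18:30: 14:05–16:40, 17:05–18:20.
Zheng ∩ Vera: 12:20–12:30, 15:30–17:10.
Zheng ∩ Vera ∩ Hassan: 12:20–12:30, 15:30–17:00.
Zheng ∩ Vera ∩ Hassan ∩ Priya: 15:30–16:40.
Windows ≥ 45 min: 15:30–16:40.

15:30–16:40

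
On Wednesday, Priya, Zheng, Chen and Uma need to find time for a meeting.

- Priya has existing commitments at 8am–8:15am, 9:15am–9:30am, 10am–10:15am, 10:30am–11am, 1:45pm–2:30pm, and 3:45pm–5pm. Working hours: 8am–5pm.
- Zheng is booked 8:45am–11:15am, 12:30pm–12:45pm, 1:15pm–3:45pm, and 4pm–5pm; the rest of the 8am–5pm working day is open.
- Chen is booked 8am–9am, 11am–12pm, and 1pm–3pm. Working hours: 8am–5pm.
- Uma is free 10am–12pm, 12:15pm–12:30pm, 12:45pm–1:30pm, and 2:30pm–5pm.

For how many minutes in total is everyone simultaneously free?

30 minutes

Priya free within 08:00–17:00: 08:15–09:15, 09:30–10:00, 10:15–10:30, 11:00–13:45, 14:30–15:45.
Zheng free within 08:00–17:00: 08:00–08:45, 11:15–12:30, 12:45–13:15, 15:45–16:00.
Chen free within 08:00–17:00: 09:00–11:00, 12:00–13:00, 15:00–17:00.
Priya ∩ Zheng: 08:15–08:45, 11:15–12:30, 12:45–13:15.
Priya ∩ Zheng ∩ Chen: 12:00–12:30, 12:45–13:00.
Priya ∩ Zheng ∩ Chen ∩ Uma: 12:15–12:30, 12:45–13:00.
Total common minutes: 15 + 15 = 30.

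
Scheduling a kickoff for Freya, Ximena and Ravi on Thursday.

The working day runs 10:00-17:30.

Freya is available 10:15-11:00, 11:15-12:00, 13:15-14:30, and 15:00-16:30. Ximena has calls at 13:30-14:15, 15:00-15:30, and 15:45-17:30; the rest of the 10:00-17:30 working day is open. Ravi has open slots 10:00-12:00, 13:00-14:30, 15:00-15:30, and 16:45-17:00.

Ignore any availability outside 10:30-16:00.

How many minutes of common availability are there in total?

105 minutes

Ximena free within 10:00–17:30: 10:00–13:30, 14:15–15:00, 15:30–15:45.
Freya ∩ Ximena: 10:15–11:00, 11:15–12:00, 13:15–13:30, 14:15–14:30, 15:30–15:45.
Freya ∩ Ximena ∩ Ravi: 10:15–11:00, 11:15–12:00, 13:15–13:30, 14:15–14:30.
Restricted to 10:30–16:00: 10:30–11:00, 11:15–12:00, 13:15–13:30, 14:15–14:30.
Total common minutes: 30 + 45 + 15 + 15 = 105.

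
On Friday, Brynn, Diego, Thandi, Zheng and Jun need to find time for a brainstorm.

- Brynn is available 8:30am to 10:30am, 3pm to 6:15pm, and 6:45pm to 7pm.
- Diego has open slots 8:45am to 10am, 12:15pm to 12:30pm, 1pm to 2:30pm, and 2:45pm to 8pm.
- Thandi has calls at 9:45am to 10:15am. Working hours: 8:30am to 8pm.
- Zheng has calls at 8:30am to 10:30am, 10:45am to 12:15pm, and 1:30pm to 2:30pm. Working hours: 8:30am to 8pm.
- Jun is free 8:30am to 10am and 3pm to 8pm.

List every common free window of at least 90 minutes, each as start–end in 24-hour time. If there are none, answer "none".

15:00–18:15

Thandi free within 08:30–20:00: 08:30–09:45, 10:15–20:00.
Zheng free within 08:30–20:00: 10:30–10:45, 12:15–13:30, 14:30–20:00.
Brynn ∩ Diego: 08:45–10:00, 15:00–18:15, 18:45–19:00.
Brynn ∩ Diego ∩ Thandi: 08:45–09:45, 15:00–18:15, 18:45–19:00.
Brynn ∩ Diego ∩ Thandi ∩ Zheng: 15:00–18:15, 18:45–19:00.
Brynn ∩ Diego ∩ Thandi ∩ Zheng ∩ Jun: 15:00–18:15, 18:45–19:00.
Windows ≥ 90 min: 15:00–18:15.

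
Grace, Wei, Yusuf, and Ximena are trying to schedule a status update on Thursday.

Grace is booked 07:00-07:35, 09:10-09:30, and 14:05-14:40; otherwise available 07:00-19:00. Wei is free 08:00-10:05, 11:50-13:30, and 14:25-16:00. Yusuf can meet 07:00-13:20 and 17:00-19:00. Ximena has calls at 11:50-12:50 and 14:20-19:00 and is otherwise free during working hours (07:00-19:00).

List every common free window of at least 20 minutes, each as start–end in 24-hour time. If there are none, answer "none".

Grace free within 07:00–19:00: 07:35–09:10, 09:30–14:05, 14:40–19:00.
Ximena free within 07:00–19:00: 07:00–11:50, 12:50–14:20.
Grace ∩ Wei: 08:00–09:10, 09:30–10:05, 11:50–13:30, 14:40–16:00.
Grace ∩ Wei ∩ Yusuf: 08:00–09:10, 09:30–10:05, 11:50–13:20.
Grace ∩ Wei ∩ Yusuf ∩ Ximena: 08:00–09:10, 09:30–10:05, 12:50–13:20.
Windows ≥ 20 min: 08:00–09:10, 09:30–10:05, 12:50–13:20.

08:00–09:10, 09:30–10:05, 12:50–13:20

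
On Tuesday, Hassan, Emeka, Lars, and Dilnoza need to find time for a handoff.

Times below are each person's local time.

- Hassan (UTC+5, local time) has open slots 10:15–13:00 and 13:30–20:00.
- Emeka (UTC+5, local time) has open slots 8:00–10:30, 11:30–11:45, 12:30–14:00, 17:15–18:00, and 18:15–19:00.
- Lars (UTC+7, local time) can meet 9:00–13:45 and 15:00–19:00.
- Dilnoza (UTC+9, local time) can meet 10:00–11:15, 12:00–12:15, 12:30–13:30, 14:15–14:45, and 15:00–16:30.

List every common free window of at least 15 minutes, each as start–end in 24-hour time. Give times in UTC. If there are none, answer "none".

Hassan → UTC: 05:15–08:00, 08:30–15:00.
Emeka → UTC: 03:00–05:30, 06:30–06:45, 07:30–09:00, 12:15–13:00, 13:15–14:00.
Lars → UTC: 02:00–06:45, 08:00–12:00.
Dilnoza → UTC: 01:00–02:15, 03:00–03:15, 03:30–04:30, 05:15–05:45, 06:00–07:30.
Hassan ∩ Emeka: 05:15–05:30, 06:30–06:45, 07:30–08:00, 08:30–09:00, 12:15–13:00, 13:15–14:00.
Hassan ∩ Emeka ∩ Lars: 05:15–05:30, 06:30–06:45, 08:30–09:00.
Hassan ∩ Emeka ∩ Lars ∩ Dilnoza: 05:15–05:30, 06:30–06:45.
Windows ≥ 15 min: 05:15–05:30, 06:30–06:45.

05:15–05:30, 06:30–06:45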